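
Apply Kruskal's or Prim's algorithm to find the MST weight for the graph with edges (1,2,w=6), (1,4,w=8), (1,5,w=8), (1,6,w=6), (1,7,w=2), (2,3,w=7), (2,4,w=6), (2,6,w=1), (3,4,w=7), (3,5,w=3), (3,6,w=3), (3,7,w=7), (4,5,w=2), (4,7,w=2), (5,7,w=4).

Apply Kruskal's algorithm (sort edges by weight, add if no cycle):

Sorted edges by weight:
  (2,6) w=1
  (1,7) w=2
  (4,5) w=2
  (4,7) w=2
  (3,6) w=3
  (3,5) w=3
  (5,7) w=4
  (1,6) w=6
  (1,2) w=6
  (2,4) w=6
  (2,3) w=7
  (3,4) w=7
  (3,7) w=7
  (1,4) w=8
  (1,5) w=8

Add edge (2,6) w=1 -- no cycle. Running total: 1
Add edge (1,7) w=2 -- no cycle. Running total: 3
Add edge (4,5) w=2 -- no cycle. Running total: 5
Add edge (4,7) w=2 -- no cycle. Running total: 7
Add edge (3,6) w=3 -- no cycle. Running total: 10
Add edge (3,5) w=3 -- no cycle. Running total: 13

MST edges: (2,6,w=1), (1,7,w=2), (4,5,w=2), (4,7,w=2), (3,6,w=3), (3,5,w=3)
Total MST weight: 1 + 2 + 2 + 2 + 3 + 3 = 13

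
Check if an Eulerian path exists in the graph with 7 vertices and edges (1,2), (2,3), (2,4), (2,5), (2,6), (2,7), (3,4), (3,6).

Step 1: Find the degree of each vertex:
  deg(1) = 1
  deg(2) = 6
  deg(3) = 3
  deg(4) = 2
  deg(5) = 1
  deg(6) = 2
  deg(7) = 1

Step 2: Count vertices with odd degree:
  Odd-degree vertices: 1, 3, 5, 7 (4 total)

Step 3: Apply Euler's theorem:
  - Eulerian circuit exists iff graph is connected and all vertices have even degree
  - Eulerian path exists iff graph is connected and has 0 or 2 odd-degree vertices

Graph has 4 odd-degree vertices (need 0 or 2).
Neither Eulerian path nor Eulerian circuit exists.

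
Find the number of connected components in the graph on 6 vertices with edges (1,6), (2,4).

Step 1: Build adjacency list from edges:
  1: 6
  2: 4
  3: (none)
  4: 2
  5: (none)
  6: 1

Step 2: Run BFS/DFS from vertex 1:
  Visited: {1, 6}
  Reached 2 of 6 vertices

Step 3: Only 2 of 6 vertices reached. Graph is disconnected.
Connected components: {1, 6}, {2, 4}, {3}, {5}
Number of connected components: 4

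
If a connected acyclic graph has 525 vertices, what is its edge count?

A tree on n vertices always has exactly n - 1 edges.
For n = 525: edges = 525 - 1 = 524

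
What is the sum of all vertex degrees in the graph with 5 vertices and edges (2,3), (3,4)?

Step 1: Count edges incident to each vertex:
  deg(1) = 0 (neighbors: none)
  deg(2) = 1 (neighbors: 3)
  deg(3) = 2 (neighbors: 2, 4)
  deg(4) = 1 (neighbors: 3)
  deg(5) = 0 (neighbors: none)

Step 2: Sum all degrees:
  0 + 1 + 2 + 1 + 0 = 4

Verification: sum of degrees = 2 * |E| = 2 * 2 = 4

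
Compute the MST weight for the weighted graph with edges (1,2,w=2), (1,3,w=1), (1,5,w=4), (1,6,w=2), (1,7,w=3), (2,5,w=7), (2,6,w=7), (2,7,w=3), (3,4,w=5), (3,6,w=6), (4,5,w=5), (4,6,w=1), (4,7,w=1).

Apply Kruskal's algorithm (sort edges by weight, add if no cycle):

Sorted edges by weight:
  (1,3) w=1
  (4,6) w=1
  (4,7) w=1
  (1,2) w=2
  (1,6) w=2
  (1,7) w=3
  (2,7) w=3
  (1,5) w=4
  (3,4) w=5
  (4,5) w=5
  (3,6) w=6
  (2,6) w=7
  (2,5) w=7

Add edge (1,3) w=1 -- no cycle. Running total: 1
Add edge (4,6) w=1 -- no cycle. Running total: 2
Add edge (4,7) w=1 -- no cycle. Running total: 3
Add edge (1,2) w=2 -- no cycle. Running total: 5
Add edge (1,6) w=2 -- no cycle. Running total: 7
Skip edge (1,7) w=3 -- would create cycle
Skip edge (2,7) w=3 -- would create cycle
Add edge (1,5) w=4 -- no cycle. Running total: 11

MST edges: (1,3,w=1), (4,6,w=1), (4,7,w=1), (1,2,w=2), (1,6,w=2), (1,5,w=4)
Total MST weight: 1 + 1 + 1 + 2 + 2 + 4 = 11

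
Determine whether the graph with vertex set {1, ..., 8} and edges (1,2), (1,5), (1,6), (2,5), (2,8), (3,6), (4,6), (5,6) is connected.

Step 1: Build adjacency list from edges:
  1: 2, 5, 6
  2: 1, 5, 8
  3: 6
  4: 6
  5: 1, 2, 6
  6: 1, 3, 4, 5
  7: (none)
  8: 2

Step 2: Run BFS/DFS from vertex 1:
  Visited: {1, 2, 5, 6, 8, 3, 4}
  Reached 7 of 8 vertices

Step 3: Only 7 of 8 vertices reached. Graph is disconnected.
Connected components: {1, 2, 3, 4, 5, 6, 8}, {7}
Answer: No, the graph is not connected (2 components).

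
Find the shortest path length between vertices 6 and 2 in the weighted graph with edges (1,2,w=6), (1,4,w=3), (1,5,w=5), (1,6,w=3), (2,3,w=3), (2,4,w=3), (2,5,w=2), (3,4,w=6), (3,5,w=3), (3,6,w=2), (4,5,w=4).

Step 1: Build adjacency list with weights:
  1: 2(w=6), 4(w=3), 5(w=5), 6(w=3)
  2: 1(w=6), 3(w=3), 4(w=3), 5(w=2)
  3: 2(w=3), 4(w=6), 5(w=3), 6(w=2)
  4: 1(w=3), 2(w=3), 3(w=6), 5(w=4)
  5: 1(w=5), 2(w=2), 3(w=3), 4(w=4)
  6: 1(w=3), 3(w=2)

Step 2: Apply Dijkstra's algorithm from vertex 6:
  Visit vertex 6 (distance=0)
    Update dist[1] = 3
    Update dist[3] = 2
  Visit vertex 3 (distance=2)
    Update dist[2] = 5
    Update dist[4] = 8
    Update dist[5] = 5
  Visit vertex 1 (distance=3)
    Update dist[4] = 6
  Visit vertex 2 (distance=5)

Step 3: Shortest path: 6 -> 3 -> 2
Total weight: 2 + 3 = 5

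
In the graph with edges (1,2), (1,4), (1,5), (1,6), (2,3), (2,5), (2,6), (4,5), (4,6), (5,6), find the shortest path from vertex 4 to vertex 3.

Step 1: Build adjacency list:
  1: 2, 4, 5, 6
  2: 1, 3, 5, 6
  3: 2
  4: 1, 5, 6
  5: 1, 2, 4, 6
  6: 1, 2, 4, 5

Step 2: BFS from vertex 4 to find shortest path to 3:
  vertex 1 reached at distance 1
  vertex 5 reached at distance 1
  vertex 6 reached at distance 1
  vertex 2 reached at distance 2
  vertex 3 reached at distance 3

Step 3: Shortest path: 4 -> 5 -> 2 -> 3
Path length: 3 edges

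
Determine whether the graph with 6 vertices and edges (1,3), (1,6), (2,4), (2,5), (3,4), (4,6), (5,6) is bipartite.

Step 1: Attempt 2-coloring using BFS:
  Start at vertex 1, assign color 0
  Color vertex 3 with color 1 (neighbor of 1)
  Color vertex 6 with color 1 (neighbor of 1)
  Color vertex 4 with color 0 (neighbor of 3)
  Color vertex 5 with color 0 (neighbor of 6)
  Color vertex 2 with color 1 (neighbor of 4)

Step 2: 2-coloring succeeded. No conflicts found.
  Set A (color 0): {1, 4, 5}
  Set B (color 1): {2, 3, 6}

The graph is bipartite with partition {1, 4, 5}, {2, 3, 6}.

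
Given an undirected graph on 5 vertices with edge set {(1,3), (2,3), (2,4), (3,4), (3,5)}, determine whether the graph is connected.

Step 1: Build adjacency list from edges:
  1: 3
  2: 3, 4
  3: 1, 2, 4, 5
  4: 2, 3
  5: 3

Step 2: Run BFS/DFS from vertex 1:
  Visited: {1, 3, 2, 4, 5}
  Reached 5 of 5 vertices

Step 3: All 5 vertices reached from vertex 1, so the graph is connected.
Answer: Yes, the graph is connected.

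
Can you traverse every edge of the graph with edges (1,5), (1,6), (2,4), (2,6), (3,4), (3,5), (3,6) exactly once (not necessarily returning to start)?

Step 1: Find the degree of each vertex:
  deg(1) = 2
  deg(2) = 2
  deg(3) = 3
  deg(4) = 2
  deg(5) = 2
  deg(6) = 3

Step 2: Count vertices with odd degree:
  Odd-degree vertices: 3, 6 (2 total)

Step 3: Apply Euler's theorem:
  - Eulerian circuit exists iff graph is connected and all vertices have even degree
  - Eulerian path exists iff graph is connected and has 0 or 2 odd-degree vertices

Graph is connected with exactly 2 odd-degree vertices (3, 6).
Eulerian path exists (starting and ending at the odd-degree vertices), but no Eulerian circuit.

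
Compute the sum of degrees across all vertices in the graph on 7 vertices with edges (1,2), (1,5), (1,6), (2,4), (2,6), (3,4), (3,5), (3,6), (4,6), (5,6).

Step 1: Count edges incident to each vertex:
  deg(1) = 3 (neighbors: 2, 5, 6)
  deg(2) = 3 (neighbors: 1, 4, 6)
  deg(3) = 3 (neighbors: 4, 5, 6)
  deg(4) = 3 (neighbors: 2, 3, 6)
  deg(5) = 3 (neighbors: 1, 3, 6)
  deg(6) = 5 (neighbors: 1, 2, 3, 4, 5)
  deg(7) = 0 (neighbors: none)

Step 2: Sum all degrees:
  3 + 3 + 3 + 3 + 3 + 5 + 0 = 20

Verification: sum of degrees = 2 * |E| = 2 * 10 = 20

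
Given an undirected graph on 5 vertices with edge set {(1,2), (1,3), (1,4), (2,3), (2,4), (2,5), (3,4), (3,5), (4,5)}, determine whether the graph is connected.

Step 1: Build adjacency list from edges:
  1: 2, 3, 4
  2: 1, 3, 4, 5
  3: 1, 2, 4, 5
  4: 1, 2, 3, 5
  5: 2, 3, 4

Step 2: Run BFS/DFS from vertex 1:
  Visited: {1, 2, 3, 4, 5}
  Reached 5 of 5 vertices

Step 3: All 5 vertices reached from vertex 1, so the graph is connected.
Answer: Yes, the graph is connected.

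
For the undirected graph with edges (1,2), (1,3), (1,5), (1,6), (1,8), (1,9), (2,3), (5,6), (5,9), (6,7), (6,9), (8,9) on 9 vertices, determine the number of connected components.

Step 1: Build adjacency list from edges:
  1: 2, 3, 5, 6, 8, 9
  2: 1, 3
  3: 1, 2
  4: (none)
  5: 1, 6, 9
  6: 1, 5, 7, 9
  7: 6
  8: 1, 9
  9: 1, 5, 6, 8

Step 2: Run BFS/DFS from vertex 1:
  Visited: {1, 2, 3, 5, 6, 8, 9, 7}
  Reached 8 of 9 vertices

Step 3: Only 8 of 9 vertices reached. Graph is disconnected.
Connected components: {1, 2, 3, 5, 6, 7, 8, 9}, {4}
Number of connected components: 2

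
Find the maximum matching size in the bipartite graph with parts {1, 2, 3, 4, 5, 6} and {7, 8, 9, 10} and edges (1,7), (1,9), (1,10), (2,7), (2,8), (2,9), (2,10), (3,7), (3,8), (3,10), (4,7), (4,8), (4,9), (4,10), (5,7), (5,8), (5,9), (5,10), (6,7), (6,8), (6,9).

Step 1: List the neighbors of each left vertex:
  1: 7, 9, 10
  2: 7, 8, 9, 10
  3: 7, 8, 10
  4: 7, 8, 9, 10
  5: 7, 8, 9, 10
  6: 7, 8, 9

Step 2: Greedily match left vertices, then look for augmenting paths:
  Match 1 -- 7
  Match 2 -- 8
  Match 3 -- 10
  Match 4 -- 9
  No augmenting path remains.

Step 3: Verify this is maximum:
  Matching size 4 = min(|L|, |R|) = min(6, 4), which is an upper bound, so this matching is maximum.

Maximum matching: {(1,7), (2,8), (3,10), (4,9)}
Size: 4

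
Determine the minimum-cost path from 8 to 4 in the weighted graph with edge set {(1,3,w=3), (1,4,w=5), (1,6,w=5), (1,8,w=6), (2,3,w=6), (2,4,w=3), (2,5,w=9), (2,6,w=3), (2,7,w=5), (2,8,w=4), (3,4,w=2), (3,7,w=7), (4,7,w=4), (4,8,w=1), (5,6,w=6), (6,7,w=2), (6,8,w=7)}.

Step 1: Build adjacency list with weights:
  1: 3(w=3), 4(w=5), 6(w=5), 8(w=6)
  2: 3(w=6), 4(w=3), 5(w=9), 6(w=3), 7(w=5), 8(w=4)
  3: 1(w=3), 2(w=6), 4(w=2), 7(w=7)
  4: 1(w=5), 2(w=3), 3(w=2), 7(w=4), 8(w=1)
  5: 2(w=9), 6(w=6)
  6: 1(w=5), 2(w=3), 5(w=6), 7(w=2), 8(w=7)
  7: 2(w=5), 3(w=7), 4(w=4), 6(w=2)
  8: 1(w=6), 2(w=4), 4(w=1), 6(w=7)

Step 2: Apply Dijkstra's algorithm from vertex 8:
  Visit vertex 8 (distance=0)
    Update dist[1] = 6
    Update dist[2] = 4
    Update dist[4] = 1
    Update dist[6] = 7
  Visit vertex 4 (distance=1)
    Update dist[3] = 3
    Update dist[7] = 5

Step 3: Shortest path: 8 -> 4
Total weight: 1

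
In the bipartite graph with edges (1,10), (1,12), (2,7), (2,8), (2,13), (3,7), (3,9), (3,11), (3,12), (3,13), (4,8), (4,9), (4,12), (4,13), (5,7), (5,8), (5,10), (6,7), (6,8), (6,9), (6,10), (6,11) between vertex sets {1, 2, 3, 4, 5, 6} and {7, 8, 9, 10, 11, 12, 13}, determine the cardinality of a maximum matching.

Step 1: List the neighbors of each left vertex:
  1: 10, 12
  2: 7, 8, 13
  3: 7, 9, 11, 12, 13
  4: 8, 9, 12, 13
  5: 7, 8, 10
  6: 7, 8, 9, 10, 11

Step 2: Greedily match left vertices, then look for augmenting paths:
  Match 1 -- 10
  Match 2 -- 13
  Match 3 -- 9
  Match 4 -- 8
  Match 5 -- 7
  Match 6 -- 11
  No augmenting path remains.

Step 3: Verify this is maximum:
  Matching size 6 = min(|L|, |R|) = min(6, 7), which is an upper bound, so this matching is maximum.

Maximum matching: {(1,10), (2,13), (3,9), (4,8), (5,7), (6,11)}
Size: 6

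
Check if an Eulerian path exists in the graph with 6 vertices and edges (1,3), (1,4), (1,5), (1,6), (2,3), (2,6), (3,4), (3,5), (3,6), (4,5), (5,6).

Step 1: Find the degree of each vertex:
  deg(1) = 4
  deg(2) = 2
  deg(3) = 5
  deg(4) = 3
  deg(5) = 4
  deg(6) = 4

Step 2: Count vertices with odd degree:
  Odd-degree vertices: 3, 4 (2 total)

Step 3: Apply Euler's theorem:
  - Eulerian circuit exists iff graph is connected and all vertices have even degree
  - Eulerian path exists iff graph is connected and has 0 or 2 odd-degree vertices

Graph is connected with exactly 2 odd-degree vertices (3, 4).
Eulerian path exists (starting and ending at the odd-degree vertices), but no Eulerian circuit.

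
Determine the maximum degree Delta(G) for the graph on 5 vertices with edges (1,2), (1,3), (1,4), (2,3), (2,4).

Step 1: Count edges incident to each vertex:
  deg(1) = 3 (neighbors: 2, 3, 4)
  deg(2) = 3 (neighbors: 1, 3, 4)
  deg(3) = 2 (neighbors: 1, 2)
  deg(4) = 2 (neighbors: 1, 2)
  deg(5) = 0 (neighbors: none)

Step 2: Find maximum:
  max(3, 3, 2, 2, 0) = 3 (vertex 1)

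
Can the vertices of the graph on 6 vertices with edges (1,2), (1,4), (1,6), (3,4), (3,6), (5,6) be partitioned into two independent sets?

Step 1: Attempt 2-coloring using BFS:
  Start at vertex 1, assign color 0
  Color vertex 2 with color 1 (neighbor of 1)
  Color vertex 4 with color 1 (neighbor of 1)
  Color vertex 6 with color 1 (neighbor of 1)
  Color vertex 3 with color 0 (neighbor of 4)
  Color vertex 5 with color 0 (neighbor of 6)

Step 2: 2-coloring succeeded. No conflicts found.
  Set A (color 0): {1, 3, 5}
  Set B (color 1): {2, 4, 6}

The graph is bipartite with partition {1, 3, 5}, {2, 4, 6}.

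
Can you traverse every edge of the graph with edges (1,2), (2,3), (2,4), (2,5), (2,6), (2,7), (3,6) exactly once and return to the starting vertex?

Step 1: Find the degree of each vertex:
  deg(1) = 1
  deg(2) = 6
  deg(3) = 2
  deg(4) = 1
  deg(5) = 1
  deg(6) = 2
  deg(7) = 1

Step 2: Count vertices with odd degree:
  Odd-degree vertices: 1, 4, 5, 7 (4 total)

Step 3: Apply Euler's theorem:
  - Eulerian circuit exists iff graph is connected and all vertices have even degree
  - Eulerian path exists iff graph is connected and has 0 or 2 odd-degree vertices

Graph has 4 odd-degree vertices (need 0 or 2).
Neither Eulerian path nor Eulerian circuit exists.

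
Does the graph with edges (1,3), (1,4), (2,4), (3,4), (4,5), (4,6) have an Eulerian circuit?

Step 1: Find the degree of each vertex:
  deg(1) = 2
  deg(2) = 1
  deg(3) = 2
  deg(4) = 5
  deg(5) = 1
  deg(6) = 1

Step 2: Count vertices with odd degree:
  Odd-degree vertices: 2, 4, 5, 6 (4 total)

Step 3: Apply Euler's theorem:
  - Eulerian circuit exists iff graph is connected and all vertices have even degree
  - Eulerian path exists iff graph is connected and has 0 or 2 odd-degree vertices

Graph has 4 odd-degree vertices (need 0 or 2).
Neither Eulerian path nor Eulerian circuit exists.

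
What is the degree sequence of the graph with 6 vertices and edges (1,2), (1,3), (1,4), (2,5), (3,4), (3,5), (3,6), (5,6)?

Step 1: Count edges incident to each vertex:
  deg(1) = 3 (neighbors: 2, 3, 4)
  deg(2) = 2 (neighbors: 1, 5)
  deg(3) = 4 (neighbors: 1, 4, 5, 6)
  deg(4) = 2 (neighbors: 1, 3)
  deg(5) = 3 (neighbors: 2, 3, 6)
  deg(6) = 2 (neighbors: 3, 5)

Step 2: Sort degrees in non-increasing order:
  Degrees: [3, 2, 4, 2, 3, 2] -> sorted: [4, 3, 3, 2, 2, 2]

Degree sequence: [4, 3, 3, 2, 2, 2]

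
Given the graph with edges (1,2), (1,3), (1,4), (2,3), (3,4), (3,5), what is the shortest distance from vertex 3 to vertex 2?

Step 1: Build adjacency list:
  1: 2, 3, 4
  2: 1, 3
  3: 1, 2, 4, 5
  4: 1, 3
  5: 3

Step 2: BFS from vertex 3 to find shortest path to 2:
  vertex 1 reached at distance 1
  vertex 2 reached at distance 1

Step 3: Shortest path: 3 -> 2
Path length: 1 edge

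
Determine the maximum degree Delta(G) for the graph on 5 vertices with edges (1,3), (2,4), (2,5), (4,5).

Step 1: Count edges incident to each vertex:
  deg(1) = 1 (neighbors: 3)
  deg(2) = 2 (neighbors: 4, 5)
  deg(3) = 1 (neighbors: 1)
  deg(4) = 2 (neighbors: 2, 5)
  deg(5) = 2 (neighbors: 2, 4)

Step 2: Find maximum:
  max(1, 2, 1, 2, 2) = 2 (vertex 2)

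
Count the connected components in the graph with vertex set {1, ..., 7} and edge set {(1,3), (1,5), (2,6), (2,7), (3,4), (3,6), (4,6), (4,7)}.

Step 1: Build adjacency list from edges:
  1: 3, 5
  2: 6, 7
  3: 1, 4, 6
  4: 3, 6, 7
  5: 1
  6: 2, 3, 4
  7: 2, 4

Step 2: Run BFS/DFS from vertex 1:
  Visited: {1, 3, 5, 4, 6, 7, 2}
  Reached 7 of 7 vertices

Step 3: All 7 vertices reached from vertex 1, so the graph is connected.
Number of connected components: 1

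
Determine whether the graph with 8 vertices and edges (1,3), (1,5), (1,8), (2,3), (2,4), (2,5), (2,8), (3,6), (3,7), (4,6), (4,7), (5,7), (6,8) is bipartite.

Step 1: Attempt 2-coloring using BFS:
  Start at vertex 1, assign color 0
  Color vertex 3 with color 1 (neighbor of 1)
  Color vertex 5 with color 1 (neighbor of 1)
  Color vertex 8 with color 1 (neighbor of 1)
  Color vertex 2 with color 0 (neighbor of 3)
  Color vertex 6 with color 0 (neighbor of 3)
  Color vertex 7 with color 0 (neighbor of 3)
  Color vertex 4 with color 1 (neighbor of 2)

Step 2: 2-coloring succeeded. No conflicts found.
  Set A (color 0): {1, 2, 6, 7}
  Set B (color 1): {3, 4, 5, 8}

The graph is bipartite with partition {1, 2, 6, 7}, {3, 4, 5, 8}.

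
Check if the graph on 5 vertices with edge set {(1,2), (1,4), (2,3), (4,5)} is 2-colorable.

Step 1: Attempt 2-coloring using BFS:
  Start at vertex 1, assign color 0
  Color vertex 2 with color 1 (neighbor of 1)
  Color vertex 4 with color 1 (neighbor of 1)
  Color vertex 3 with color 0 (neighbor of 2)
  Color vertex 5 with color 0 (neighbor of 4)

Step 2: 2-coloring succeeded. No conflicts found.
  Set A (color 0): {1, 3, 5}
  Set B (color 1): {2, 4}

The graph is bipartite with partition {1, 3, 5}, {2, 4}.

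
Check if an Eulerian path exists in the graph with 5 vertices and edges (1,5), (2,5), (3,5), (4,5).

Step 1: Find the degree of each vertex:
  deg(1) = 1
  deg(2) = 1
  deg(3) = 1
  deg(4) = 1
  deg(5) = 4

Step 2: Count vertices with odd degree:
  Odd-degree vertices: 1, 2, 3, 4 (4 total)

Step 3: Apply Euler's theorem:
  - Eulerian circuit exists iff graph is connected and all vertices have even degree
  - Eulerian path exists iff graph is connected and has 0 or 2 odd-degree vertices

Graph has 4 odd-degree vertices (need 0 or 2).
Neither Eulerian path nor Eulerian circuit exists.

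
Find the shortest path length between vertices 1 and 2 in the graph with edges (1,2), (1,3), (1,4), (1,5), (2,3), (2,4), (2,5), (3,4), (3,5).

Step 1: Build adjacency list:
  1: 2, 3, 4, 5
  2: 1, 3, 4, 5
  3: 1, 2, 4, 5
  4: 1, 2, 3
  5: 1, 2, 3

Step 2: BFS from vertex 1 to find shortest path to 2:
  vertex 2 reached at distance 1

Step 3: Shortest path: 1 -> 2
Path length: 1 edge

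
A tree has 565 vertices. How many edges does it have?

A tree on n vertices always has exactly n - 1 edges.
For n = 565: edges = 565 - 1 = 564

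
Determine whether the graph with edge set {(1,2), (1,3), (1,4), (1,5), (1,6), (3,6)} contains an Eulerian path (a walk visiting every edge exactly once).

Step 1: Find the degree of each vertex:
  deg(1) = 5
  deg(2) = 1
  deg(3) = 2
  deg(4) = 1
  deg(5) = 1
  deg(6) = 2

Step 2: Count vertices with odd degree:
  Odd-degree vertices: 1, 2, 4, 5 (4 total)

Step 3: Apply Euler's theorem:
  - Eulerian circuit exists iff graph is connected and all vertices have even degree
  - Eulerian path exists iff graph is connected and has 0 or 2 odd-degree vertices

Graph has 4 odd-degree vertices (need 0 or 2).
Neither Eulerian path nor Eulerian circuit exists.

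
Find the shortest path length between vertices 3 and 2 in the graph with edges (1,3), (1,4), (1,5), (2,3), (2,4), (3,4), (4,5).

Step 1: Build adjacency list:
  1: 3, 4, 5
  2: 3, 4
  3: 1, 2, 4
  4: 1, 2, 3, 5
  5: 1, 4

Step 2: BFS from vertex 3 to find shortest path to 2:
  vertex 1 reached at distance 1
  vertex 2 reached at distance 1

Step 3: Shortest path: 3 -> 2
Path length: 1 edge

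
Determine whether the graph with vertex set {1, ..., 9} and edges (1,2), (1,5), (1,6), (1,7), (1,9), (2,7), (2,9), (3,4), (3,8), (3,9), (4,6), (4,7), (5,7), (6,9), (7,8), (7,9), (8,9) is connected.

Step 1: Build adjacency list from edges:
  1: 2, 5, 6, 7, 9
  2: 1, 7, 9
  3: 4, 8, 9
  4: 3, 6, 7
  5: 1, 7
  6: 1, 4, 9
  7: 1, 2, 4, 5, 8, 9
  8: 3, 7, 9
  9: 1, 2, 3, 6, 7, 8

Step 2: Run BFS/DFS from vertex 1:
  Visited: {1, 2, 5, 6, 7, 9, 4, 8, 3}
  Reached 9 of 9 vertices

Step 3: All 9 vertices reached from vertex 1, so the graph is connected.
Answer: Yes, the graph is connected.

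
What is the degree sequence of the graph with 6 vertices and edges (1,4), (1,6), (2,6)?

Step 1: Count edges incident to each vertex:
  deg(1) = 2 (neighbors: 4, 6)
  deg(2) = 1 (neighbors: 6)
  deg(3) = 0 (neighbors: none)
  deg(4) = 1 (neighbors: 1)
  deg(5) = 0 (neighbors: none)
  deg(6) = 2 (neighbors: 1, 2)

Step 2: Sort degrees in non-increasing order:
  Degrees: [2, 1, 0, 1, 0, 2] -> sorted: [2, 2, 1, 1, 0, 0]

Degree sequence: [2, 2, 1, 1, 0, 0]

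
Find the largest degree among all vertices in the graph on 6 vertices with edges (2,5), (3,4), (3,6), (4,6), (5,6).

Step 1: Count edges incident to each vertex:
  deg(1) = 0 (neighbors: none)
  deg(2) = 1 (neighbors: 5)
  deg(3) = 2 (neighbors: 4, 6)
  deg(4) = 2 (neighbors: 3, 6)
  deg(5) = 2 (neighbors: 2, 6)
  deg(6) = 3 (neighbors: 3, 4, 5)

Step 2: Find maximum:
  max(0, 1, 2, 2, 2, 3) = 3 (vertex 6)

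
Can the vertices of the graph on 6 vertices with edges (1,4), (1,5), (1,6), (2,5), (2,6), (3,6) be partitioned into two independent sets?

Step 1: Attempt 2-coloring using BFS:
  Start at vertex 1, assign color 0
  Color vertex 4 with color 1 (neighbor of 1)
  Color vertex 5 with color 1 (neighbor of 1)
  Color vertex 6 with color 1 (neighbor of 1)
  Color vertex 2 with color 0 (neighbor of 5)
  Color vertex 3 with color 0 (neighbor of 6)

Step 2: 2-coloring succeeded. No conflicts found.
  Set A (color 0): {1, 2, 3}
  Set B (color 1): {4, 5, 6}

The graph is bipartite with partition {1, 2, 3}, {4, 5, 6}.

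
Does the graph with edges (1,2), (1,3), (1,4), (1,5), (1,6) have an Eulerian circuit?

Step 1: Find the degree of each vertex:
  deg(1) = 5
  deg(2) = 1
  deg(3) = 1
  deg(4) = 1
  deg(5) = 1
  deg(6) = 1

Step 2: Count vertices with odd degree:
  Odd-degree vertices: 1, 2, 3, 4, 5, 6 (6 total)

Step 3: Apply Euler's theorem:
  - Eulerian circuit exists iff graph is connected and all vertices have even degree
  - Eulerian path exists iff graph is connected and has 0 or 2 odd-degree vertices

Graph has 6 odd-degree vertices (need 0 or 2).
Neither Eulerian path nor Eulerian circuit exists.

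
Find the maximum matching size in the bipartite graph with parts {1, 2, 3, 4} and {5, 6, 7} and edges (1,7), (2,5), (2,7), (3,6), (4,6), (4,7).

Step 1: List the neighbors of each left vertex:
  1: 7
  2: 5, 7
  3: 6
  4: 6, 7

Step 2: Greedily match left vertices, then look for augmenting paths:
  Match 1 -- 7
  Match 2 -- 5
  Match 3 -- 6
  No augmenting path remains.

Step 3: Verify this is maximum:
  Matching size 3 = min(|L|, |R|) = min(4, 3), which is an upper bound, so this matching is maximum.

Maximum matching: {(1,7), (2,5), (3,6)}
Size: 3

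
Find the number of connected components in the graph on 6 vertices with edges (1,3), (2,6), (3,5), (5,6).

Step 1: Build adjacency list from edges:
  1: 3
  2: 6
  3: 1, 5
  4: (none)
  5: 3, 6
  6: 2, 5

Step 2: Run BFS/DFS from vertex 1:
  Visited: {1, 3, 5, 6, 2}
  Reached 5 of 6 vertices

Step 3: Only 5 of 6 vertices reached. Graph is disconnected.
Connected components: {1, 2, 3, 5, 6}, {4}
Number of connected components: 2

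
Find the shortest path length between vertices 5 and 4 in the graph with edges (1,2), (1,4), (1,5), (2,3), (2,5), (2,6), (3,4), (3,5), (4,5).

Step 1: Build adjacency list:
  1: 2, 4, 5
  2: 1, 3, 5, 6
  3: 2, 4, 5
  4: 1, 3, 5
  5: 1, 2, 3, 4
  6: 2

Step 2: BFS from vertex 5 to find shortest path to 4:
  vertex 1 reached at distance 1
  vertex 2 reached at distance 1
  vertex 3 reached at distance 1
  vertex 4 reached at distance 1

Step 3: Shortest path: 5 -> 4
Path length: 1 edge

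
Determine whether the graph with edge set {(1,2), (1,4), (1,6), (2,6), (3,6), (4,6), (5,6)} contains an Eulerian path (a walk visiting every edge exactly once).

Step 1: Find the degree of each vertex:
  deg(1) = 3
  deg(2) = 2
  deg(3) = 1
  deg(4) = 2
  deg(5) = 1
  deg(6) = 5

Step 2: Count vertices with odd degree:
  Odd-degree vertices: 1, 3, 5, 6 (4 total)

Step 3: Apply Euler's theorem:
  - Eulerian circuit exists iff graph is connected and all vertices have even degree
  - Eulerian path exists iff graph is connected and has 0 or 2 odd-degree vertices

Graph has 4 odd-degree vertices (need 0 or 2).
Neither Eulerian path nor Eulerian circuit exists.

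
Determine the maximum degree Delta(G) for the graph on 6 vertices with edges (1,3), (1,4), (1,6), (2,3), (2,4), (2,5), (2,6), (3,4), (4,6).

Step 1: Count edges incident to each vertex:
  deg(1) = 3 (neighbors: 3, 4, 6)
  deg(2) = 4 (neighbors: 3, 4, 5, 6)
  deg(3) = 3 (neighbors: 1, 2, 4)
  deg(4) = 4 (neighbors: 1, 2, 3, 6)
  deg(5) = 1 (neighbors: 2)
  deg(6) = 3 (neighbors: 1, 2, 4)

Step 2: Find maximum:
  max(3, 4, 3, 4, 1, 3) = 4 (vertex 2)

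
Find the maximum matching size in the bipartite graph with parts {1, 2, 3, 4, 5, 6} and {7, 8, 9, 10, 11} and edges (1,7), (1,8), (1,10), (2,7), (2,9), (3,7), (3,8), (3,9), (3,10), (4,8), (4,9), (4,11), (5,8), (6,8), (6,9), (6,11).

Step 1: List the neighbors of each left vertex:
  1: 7, 8, 10
  2: 7, 9
  3: 7, 8, 9, 10
  4: 8, 9, 11
  5: 8
  6: 8, 9, 11

Step 2: Greedily match left vertices, then look for augmenting paths:
  Match 1 -- 7
  Match 2 -- 9
  Match 3 -- 10
  Match 4 -- 11
  Match 5 -- 8
  No augmenting path remains.

Step 3: Verify this is maximum:
  Matching size 5 = min(|L|, |R|) = min(6, 5), which is an upper bound, so this matching is maximum.

Maximum matching: {(1,7), (2,9), (3,10), (4,11), (5,8)}
Size: 5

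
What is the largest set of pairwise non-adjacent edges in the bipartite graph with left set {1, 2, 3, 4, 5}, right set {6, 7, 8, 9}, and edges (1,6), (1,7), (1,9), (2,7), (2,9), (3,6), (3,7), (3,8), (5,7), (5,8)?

Step 1: List the neighbors of each left vertex:
  1: 6, 7, 9
  2: 7, 9
  3: 6, 7, 8
  4: (none)
  5: 7, 8

Step 2: Greedily match left vertices, then look for augmenting paths:
  Match 1 -- 6
  Match 2 -- 9
  Match 3 -- 8
  Match 5 -- 7
  No augmenting path remains.

Step 3: Verify this is maximum:
  Matching size 4 = min(|L|, |R|) = min(5, 4), which is an upper bound, so this matching is maximum.

Maximum matching: {(1,6), (2,9), (3,8), (5,7)}
Size: 4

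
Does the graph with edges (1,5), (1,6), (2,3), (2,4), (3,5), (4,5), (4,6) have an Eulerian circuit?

Step 1: Find the degree of each vertex:
  deg(1) = 2
  deg(2) = 2
  deg(3) = 2
  deg(4) = 3
  deg(5) = 3
  deg(6) = 2

Step 2: Count vertices with odd degree:
  Odd-degree vertices: 4, 5 (2 total)

Step 3: Apply Euler's theorem:
  - Eulerian circuit exists iff graph is connected and all vertices have even degree
  - Eulerian path exists iff graph is connected and has 0 or 2 odd-degree vertices

Graph is connected with exactly 2 odd-degree vertices (4, 5).
Eulerian path exists (starting and ending at the odd-degree vertices), but no Eulerian circuit.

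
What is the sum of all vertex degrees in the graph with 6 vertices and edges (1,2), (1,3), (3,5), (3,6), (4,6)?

Step 1: Count edges incident to each vertex:
  deg(1) = 2 (neighbors: 2, 3)
  deg(2) = 1 (neighbors: 1)
  deg(3) = 3 (neighbors: 1, 5, 6)
  deg(4) = 1 (neighbors: 6)
  deg(5) = 1 (neighbors: 3)
  deg(6) = 2 (neighbors: 3, 4)

Step 2: Sum all degrees:
  2 + 1 + 3 + 1 + 1 + 2 = 10

Verification: sum of degrees = 2 * |E| = 2 * 5 = 10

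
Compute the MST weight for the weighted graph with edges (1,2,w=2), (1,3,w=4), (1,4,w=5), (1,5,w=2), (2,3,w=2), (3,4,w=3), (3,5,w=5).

Apply Kruskal's algorithm (sort edges by weight, add if no cycle):

Sorted edges by weight:
  (1,5) w=2
  (1,2) w=2
  (2,3) w=2
  (3,4) w=3
  (1,3) w=4
  (1,4) w=5
  (3,5) w=5

Add edge (1,5) w=2 -- no cycle. Running total: 2
Add edge (1,2) w=2 -- no cycle. Running total: 4
Add edge (2,3) w=2 -- no cycle. Running total: 6
Add edge (3,4) w=3 -- no cycle. Running total: 9

MST edges: (1,5,w=2), (1,2,w=2), (2,3,w=2), (3,4,w=3)
Total MST weight: 2 + 2 + 2 + 3 = 9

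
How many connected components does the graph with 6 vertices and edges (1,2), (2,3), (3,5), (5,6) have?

Step 1: Build adjacency list from edges:
  1: 2
  2: 1, 3
  3: 2, 5
  4: (none)
  5: 3, 6
  6: 5

Step 2: Run BFS/DFS from vertex 1:
  Visited: {1, 2, 3, 5, 6}
  Reached 5 of 6 vertices

Step 3: Only 5 of 6 vertices reached. Graph is disconnected.
Connected components: {1, 2, 3, 5, 6}, {4}
Number of connected components: 2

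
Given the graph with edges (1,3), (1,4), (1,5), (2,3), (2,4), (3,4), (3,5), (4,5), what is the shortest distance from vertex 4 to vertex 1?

Step 1: Build adjacency list:
  1: 3, 4, 5
  2: 3, 4
  3: 1, 2, 4, 5
  4: 1, 2, 3, 5
  5: 1, 3, 4

Step 2: BFS from vertex 4 to find shortest path to 1:
  vertex 1 reached at distance 1

Step 3: Shortest path: 4 -> 1
Path length: 1 edge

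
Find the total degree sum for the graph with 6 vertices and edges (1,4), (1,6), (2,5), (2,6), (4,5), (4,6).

Step 1: Count edges incident to each vertex:
  deg(1) = 2 (neighbors: 4, 6)
  deg(2) = 2 (neighbors: 5, 6)
  deg(3) = 0 (neighbors: none)
  deg(4) = 3 (neighbors: 1, 5, 6)
  deg(5) = 2 (neighbors: 2, 4)
  deg(6) = 3 (neighbors: 1, 2, 4)

Step 2: Sum all degrees:
  2 + 2 + 0 + 3 + 2 + 3 = 12

Verification: sum of degrees = 2 * |E| = 2 * 6 = 12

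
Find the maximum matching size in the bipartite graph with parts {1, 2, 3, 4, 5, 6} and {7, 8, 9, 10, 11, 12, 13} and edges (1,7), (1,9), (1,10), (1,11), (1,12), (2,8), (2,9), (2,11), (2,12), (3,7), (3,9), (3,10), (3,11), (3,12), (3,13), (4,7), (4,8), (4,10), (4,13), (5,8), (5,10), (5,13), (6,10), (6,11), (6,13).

Step 1: List the neighbors of each left vertex:
  1: 7, 9, 10, 11, 12
  2: 8, 9, 11, 12
  3: 7, 9, 10, 11, 12, 13
  4: 7, 8, 10, 13
  5: 8, 10, 13
  6: 10, 11, 13

Step 2: Greedily match left vertices, then look for augmenting paths:
  Match 1 -- 7
  Match 2 -- 8
  Match 3 -- 9
  Match 4 -- 10
  Match 5 -- 13
  Match 6 -- 11
  No augmenting path remains.

Step 3: Verify this is maximum:
  Matching size 6 = min(|L|, |R|) = min(6, 7), which is an upper bound, so this matching is maximum.

Maximum matching: {(1,7), (2,8), (3,9), (4,10), (5,13), (6,11)}
Size: 6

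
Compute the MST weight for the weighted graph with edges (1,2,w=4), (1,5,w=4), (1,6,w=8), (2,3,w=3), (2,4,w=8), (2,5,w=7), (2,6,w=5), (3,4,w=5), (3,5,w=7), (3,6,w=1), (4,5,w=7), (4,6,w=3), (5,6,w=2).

Apply Kruskal's algorithm (sort edges by weight, add if no cycle):

Sorted edges by weight:
  (3,6) w=1
  (5,6) w=2
  (2,3) w=3
  (4,6) w=3
  (1,5) w=4
  (1,2) w=4
  (2,6) w=5
  (3,4) w=5
  (2,5) w=7
  (3,5) w=7
  (4,5) w=7
  (1,6) w=8
  (2,4) w=8

Add edge (3,6) w=1 -- no cycle. Running total: 1
Add edge (5,6) w=2 -- no cycle. Running total: 3
Add edge (2,3) w=3 -- no cycle. Running total: 6
Add edge (4,6) w=3 -- no cycle. Running total: 9
Add edge (1,5) w=4 -- no cycle. Running total: 13

MST edges: (3,6,w=1), (5,6,w=2), (2,3,w=3), (4,6,w=3), (1,5,w=4)
Total MST weight: 1 + 2 + 3 + 3 + 4 = 13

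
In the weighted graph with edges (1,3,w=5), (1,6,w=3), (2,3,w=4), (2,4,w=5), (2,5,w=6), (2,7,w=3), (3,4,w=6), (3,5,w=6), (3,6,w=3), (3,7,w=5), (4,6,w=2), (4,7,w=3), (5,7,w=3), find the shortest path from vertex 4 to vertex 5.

Step 1: Build adjacency list with weights:
  1: 3(w=5), 6(w=3)
  2: 3(w=4), 4(w=5), 5(w=6), 7(w=3)
  3: 1(w=5), 2(w=4), 4(w=6), 5(w=6), 6(w=3), 7(w=5)
  4: 2(w=5), 3(w=6), 6(w=2), 7(w=3)
  5: 2(w=6), 3(w=6), 7(w=3)
  6: 1(w=3), 3(w=3), 4(w=2)
  7: 2(w=3), 3(w=5), 4(w=3), 5(w=3)

Step 2: Apply Dijkstra's algorithm from vertex 4:
  Visit vertex 4 (distance=0)
    Update dist[2] = 5
    Update dist[3] = 6
    Update dist[6] = 2
    Update dist[7] = 3
  Visit vertex 6 (distance=2)
    Update dist[1] = 5
    Update dist[3] = 5
  Visit vertex 7 (distance=3)
    Update dist[5] = 6
  Visit vertex 1 (distance=5)
  Visit vertex 2 (distance=5)
  Visit vertex 3 (distance=5)
  Visit vertex 5 (distance=6)

Step 3: Shortest path: 4 -> 7 -> 5
Total weight: 3 + 3 = 6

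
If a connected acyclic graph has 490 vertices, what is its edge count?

A tree on n vertices always has exactly n - 1 edges.
For n = 490: edges = 490 - 1 = 489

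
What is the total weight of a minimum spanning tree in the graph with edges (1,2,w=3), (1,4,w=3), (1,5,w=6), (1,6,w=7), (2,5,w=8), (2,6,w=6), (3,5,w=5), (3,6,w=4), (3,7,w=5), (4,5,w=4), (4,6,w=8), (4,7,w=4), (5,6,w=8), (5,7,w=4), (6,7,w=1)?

Apply Kruskal's algorithm (sort edges by weight, add if no cycle):

Sorted edges by weight:
  (6,7) w=1
  (1,2) w=3
  (1,4) w=3
  (3,6) w=4
  (4,5) w=4
  (4,7) w=4
  (5,7) w=4
  (3,5) w=5
  (3,7) w=5
  (1,5) w=6
  (2,6) w=6
  (1,6) w=7
  (2,5) w=8
  (4,6) w=8
  (5,6) w=8

Add edge (6,7) w=1 -- no cycle. Running total: 1
Add edge (1,2) w=3 -- no cycle. Running total: 4
Add edge (1,4) w=3 -- no cycle. Running total: 7
Add edge (3,6) w=4 -- no cycle. Running total: 11
Add edge (4,5) w=4 -- no cycle. Running total: 15
Add edge (4,7) w=4 -- no cycle. Running total: 19

MST edges: (6,7,w=1), (1,2,w=3), (1,4,w=3), (3,6,w=4), (4,5,w=4), (4,7,w=4)
Total MST weight: 1 + 3 + 3 + 4 + 4 + 4 = 19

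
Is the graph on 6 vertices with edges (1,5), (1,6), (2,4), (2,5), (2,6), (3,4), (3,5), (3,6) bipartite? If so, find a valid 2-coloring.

Step 1: Attempt 2-coloring using BFS:
  Start at vertex 1, assign color 0
  Color vertex 5 with color 1 (neighbor of 1)
  Color vertex 6 with color 1 (neighbor of 1)
  Color vertex 2 with color 0 (neighbor of 5)
  Color vertex 3 with color 0 (neighbor of 5)
  Color vertex 4 with color 1 (neighbor of 2)

Step 2: 2-coloring succeeded. No conflicts found.
  Set A (color 0): {1, 2, 3}
  Set B (color 1): {4, 5, 6}

The graph is bipartite with partition {1, 2, 3}, {4, 5, 6}.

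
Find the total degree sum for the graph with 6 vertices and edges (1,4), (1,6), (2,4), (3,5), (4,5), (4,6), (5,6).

Step 1: Count edges incident to each vertex:
  deg(1) = 2 (neighbors: 4, 6)
  deg(2) = 1 (neighbors: 4)
  deg(3) = 1 (neighbors: 5)
  deg(4) = 4 (neighbors: 1, 2, 5, 6)
  deg(5) = 3 (neighbors: 3, 4, 6)
  deg(6) = 3 (neighbors: 1, 4, 5)

Step 2: Sum all degrees:
  2 + 1 + 1 + 4 + 3 + 3 = 14

Verification: sum of degrees = 2 * |E| = 2 * 7 = 14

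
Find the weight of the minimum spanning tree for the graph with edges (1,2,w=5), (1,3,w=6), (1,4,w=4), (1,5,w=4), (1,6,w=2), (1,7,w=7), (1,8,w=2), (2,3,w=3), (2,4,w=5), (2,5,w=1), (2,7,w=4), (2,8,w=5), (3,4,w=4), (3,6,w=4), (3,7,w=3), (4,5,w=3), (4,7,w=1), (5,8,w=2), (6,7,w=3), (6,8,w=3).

Apply Kruskal's algorithm (sort edges by weight, add if no cycle):

Sorted edges by weight:
  (2,5) w=1
  (4,7) w=1
  (1,6) w=2
  (1,8) w=2
  (5,8) w=2
  (2,3) w=3
  (3,7) w=3
  (4,5) w=3
  (6,7) w=3
  (6,8) w=3
  (1,4) w=4
  (1,5) w=4
  (2,7) w=4
  (3,4) w=4
  (3,6) w=4
  (1,2) w=5
  (2,4) w=5
  (2,8) w=5
  (1,3) w=6
  (1,7) w=7

Add edge (2,5) w=1 -- no cycle. Running total: 1
Add edge (4,7) w=1 -- no cycle. Running total: 2
Add edge (1,6) w=2 -- no cycle. Running total: 4
Add edge (1,8) w=2 -- no cycle. Running total: 6
Add edge (5,8) w=2 -- no cycle. Running total: 8
Add edge (2,3) w=3 -- no cycle. Running total: 11
Add edge (3,7) w=3 -- no cycle. Running total: 14

MST edges: (2,5,w=1), (4,7,w=1), (1,6,w=2), (1,8,w=2), (5,8,w=2), (2,3,w=3), (3,7,w=3)
Total MST weight: 1 + 1 + 2 + 2 + 2 + 3 + 3 = 14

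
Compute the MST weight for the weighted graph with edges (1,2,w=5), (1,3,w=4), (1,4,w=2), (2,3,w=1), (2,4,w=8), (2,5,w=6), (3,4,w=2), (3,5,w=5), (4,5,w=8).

Apply Kruskal's algorithm (sort edges by weight, add if no cycle):

Sorted edges by weight:
  (2,3) w=1
  (1,4) w=2
  (3,4) w=2
  (1,3) w=4
  (1,2) w=5
  (3,5) w=5
  (2,5) w=6
  (2,4) w=8
  (4,5) w=8

Add edge (2,3) w=1 -- no cycle. Running total: 1
Add edge (1,4) w=2 -- no cycle. Running total: 3
Add edge (3,4) w=2 -- no cycle. Running total: 5
Skip edge (1,3) w=4 -- would create cycle
Skip edge (1,2) w=5 -- would create cycle
Add edge (3,5) w=5 -- no cycle. Running total: 10

MST edges: (2,3,w=1), (1,4,w=2), (3,4,w=2), (3,5,w=5)
Total MST weight: 1 + 2 + 2 + 5 = 10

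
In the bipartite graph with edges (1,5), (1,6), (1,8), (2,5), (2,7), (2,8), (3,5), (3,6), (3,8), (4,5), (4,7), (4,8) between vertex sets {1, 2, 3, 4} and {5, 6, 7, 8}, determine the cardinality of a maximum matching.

Step 1: List the neighbors of each left vertex:
  1: 5, 6, 8
  2: 5, 7, 8
  3: 5, 6, 8
  4: 5, 7, 8

Step 2: Greedily match left vertices, then look for augmenting paths:
  Match 1 -- 5
  Match 2 -- 7
  Match 3 -- 6
  Match 4 -- 8
  No augmenting path remains.

Step 3: Verify this is maximum:
  Matching size 4 = min(|L|, |R|) = min(4, 4), which is an upper bound, so this matching is maximum.

Maximum matching: {(1,5), (2,7), (3,6), (4,8)}
Size: 4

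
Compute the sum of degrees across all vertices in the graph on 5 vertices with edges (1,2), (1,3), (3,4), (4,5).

Step 1: Count edges incident to each vertex:
  deg(1) = 2 (neighbors: 2, 3)
  deg(2) = 1 (neighbors: 1)
  deg(3) = 2 (neighbors: 1, 4)
  deg(4) = 2 (neighbors: 3, 5)
  deg(5) = 1 (neighbors: 4)

Step 2: Sum all degrees:
  2 + 1 + 2 + 2 + 1 = 8

Verification: sum of degrees = 2 * |E| = 2 * 4 = 8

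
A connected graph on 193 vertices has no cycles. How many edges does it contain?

A tree on n vertices always has exactly n - 1 edges.
For n = 193: edges = 193 - 1 = 192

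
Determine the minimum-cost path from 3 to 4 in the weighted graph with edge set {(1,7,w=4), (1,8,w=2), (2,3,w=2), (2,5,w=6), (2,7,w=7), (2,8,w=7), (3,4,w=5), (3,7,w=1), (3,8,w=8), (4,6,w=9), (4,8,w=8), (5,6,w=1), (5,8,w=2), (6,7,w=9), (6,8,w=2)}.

Step 1: Build adjacency list with weights:
  1: 7(w=4), 8(w=2)
  2: 3(w=2), 5(w=6), 7(w=7), 8(w=7)
  3: 2(w=2), 4(w=5), 7(w=1), 8(w=8)
  4: 3(w=5), 6(w=9), 8(w=8)
  5: 2(w=6), 6(w=1), 8(w=2)
  6: 4(w=9), 5(w=1), 7(w=9), 8(w=2)
  7: 1(w=4), 2(w=7), 3(w=1), 6(w=9)
  8: 1(w=2), 2(w=7), 3(w=8), 4(w=8), 5(w=2), 6(w=2)

Step 2: Apply Dijkstra's algorithm from vertex 3:
  Visit vertex 3 (distance=0)
    Update dist[2] = 2
    Update dist[4] = 5
    Update dist[7] = 1
    Update dist[8] = 8
  Visit vertex 7 (distance=1)
    Update dist[1] = 5
    Update dist[6] = 10
  Visit vertex 2 (distance=2)
    Update dist[5] = 8
  Visit vertex 1 (distance=5)
    Update dist[8] = 7
  Visit vertex 4 (distance=5)

Step 3: Shortest path: 3 -> 4
Total weight: 5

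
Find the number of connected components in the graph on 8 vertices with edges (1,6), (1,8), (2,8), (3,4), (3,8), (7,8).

Step 1: Build adjacency list from edges:
  1: 6, 8
  2: 8
  3: 4, 8
  4: 3
  5: (none)
  6: 1
  7: 8
  8: 1, 2, 3, 7

Step 2: Run BFS/DFS from vertex 1:
  Visited: {1, 6, 8, 2, 3, 7, 4}
  Reached 7 of 8 vertices

Step 3: Only 7 of 8 vertices reached. Graph is disconnected.
Connected components: {1, 2, 3, 4, 6, 7, 8}, {5}
Number of connected components: 2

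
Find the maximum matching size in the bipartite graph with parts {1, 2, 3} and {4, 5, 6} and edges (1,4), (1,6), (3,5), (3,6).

Step 1: List the neighbors of each left vertex:
  1: 4, 6
  2: (none)
  3: 5, 6

Step 2: Greedily match left vertices, then look for augmenting paths:
  Match 1 -- 4
  Match 3 -- 5
  No augmenting path remains.

Step 3: Verify this is maximum:
  Matching has size 2. The vertex set {1, 3} covers every edge and has size 2; any matching has at most one edge per cover vertex, so 2 is maximum (König's theorem).

Maximum matching: {(1,4), (3,5)}
Size: 2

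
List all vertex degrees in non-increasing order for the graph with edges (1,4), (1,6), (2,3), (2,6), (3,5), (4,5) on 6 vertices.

Step 1: Count edges incident to each vertex:
  deg(1) = 2 (neighbors: 4, 6)
  deg(2) = 2 (neighbors: 3, 6)
  deg(3) = 2 (neighbors: 2, 5)
  deg(4) = 2 (neighbors: 1, 5)
  deg(5) = 2 (neighbors: 3, 4)
  deg(6) = 2 (neighbors: 1, 2)

Step 2: Sort degrees in non-increasing order:
  Degrees: [2, 2, 2, 2, 2, 2] -> sorted: [2, 2, 2, 2, 2, 2]

Degree sequence: [2, 2, 2, 2, 2, 2]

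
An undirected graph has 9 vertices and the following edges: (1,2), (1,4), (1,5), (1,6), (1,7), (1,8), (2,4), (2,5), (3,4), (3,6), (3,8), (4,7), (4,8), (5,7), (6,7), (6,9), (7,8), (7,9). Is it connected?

Step 1: Build adjacency list from edges:
  1: 2, 4, 5, 6, 7, 8
  2: 1, 4, 5
  3: 4, 6, 8
  4: 1, 2, 3, 7, 8
  5: 1, 2, 7
  6: 1, 3, 7, 9
  7: 1, 4, 5, 6, 8, 9
  8: 1, 3, 4, 7
  9: 6, 7

Step 2: Run BFS/DFS from vertex 1:
  Visited: {1, 2, 4, 5, 6, 7, 8, 3, 9}
  Reached 9 of 9 vertices

Step 3: All 9 vertices reached from vertex 1, so the graph is connected.
Answer: Yes, the graph is connected.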